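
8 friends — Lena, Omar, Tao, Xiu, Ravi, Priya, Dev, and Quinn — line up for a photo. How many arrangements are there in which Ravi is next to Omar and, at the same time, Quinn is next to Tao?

2880

Treat {Ravi,Omar} as one block (2 orders) and {Quinn,Tao} as another (2 orders).
That leaves 6 units to arrange: 2 × 2 × 6! = 4 × 720 = 2880.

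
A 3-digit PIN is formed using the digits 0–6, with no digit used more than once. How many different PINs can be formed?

210

This is a permutation of 3 out of 7: P(7,3) = 7!/4!.
7 × 6 × 5 = 210.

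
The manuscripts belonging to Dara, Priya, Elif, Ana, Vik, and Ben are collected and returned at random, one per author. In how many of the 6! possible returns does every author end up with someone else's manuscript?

Let Aᵢ be the assignments in which author i gets their own manuscript. We want the size of the complement of A₁∪…∪A_6.
By inclusion–exclusion this is Σ_{j=0}^{6} (−1)^j C(6,j)·(6−j)!.
Computing: 720 − 720 + 360 − 120 + 30 − 6 + 1 = 265.

265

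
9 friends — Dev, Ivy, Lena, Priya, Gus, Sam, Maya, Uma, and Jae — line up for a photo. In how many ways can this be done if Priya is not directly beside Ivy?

Of the 9! = 362880 arrangements, those with Priya and Ivy adjacent number 2 × 8! = 80640 (treat the pair as a block with 2 internal orders).
Complementary counting: 362880 − 80640 = 282240.

282240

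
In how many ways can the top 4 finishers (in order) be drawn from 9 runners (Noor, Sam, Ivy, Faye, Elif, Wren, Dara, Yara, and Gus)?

3024

There are 9 choices for 1st place, 8 for 2nd, and so on down to 6 for position 4.
That gives 9 × 8 × 7 × 6 = 3024.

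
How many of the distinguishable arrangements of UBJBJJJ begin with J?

60

With the first slot taken by J, it remains to arrange the other 6 letters (UBBJJJ).
Those 6 letters have B appearing twice and J appearing 3 times, giving (6)!/(3!·2!) = 60.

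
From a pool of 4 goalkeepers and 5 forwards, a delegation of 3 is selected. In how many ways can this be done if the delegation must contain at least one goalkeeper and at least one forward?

70

Total 3-person selections from all 9: C(9,3) = 84.
Selections missing a whole group: no goalkeepers → C(5,3) = 10; no forwards → C(4,3) = 4.
Both groups omitted at once is impossible, so 84 − 14 = 70.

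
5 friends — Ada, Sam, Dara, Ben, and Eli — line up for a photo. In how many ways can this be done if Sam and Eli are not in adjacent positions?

Of the 5! = 120 arrangements, those with Sam and Eli adjacent number 2 × 4! = 48 (treat the pair as a block with 2 internal orders).
So 120 − 48 = 72 arrangements keep them apart.

72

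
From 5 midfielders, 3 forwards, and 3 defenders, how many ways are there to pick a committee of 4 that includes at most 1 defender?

Split by how many defenders are chosen (0 through 1).
Sum: C(3,0)·C(8,4) + C(3,1)·C(8,3) = 70 + 168 = 238.

238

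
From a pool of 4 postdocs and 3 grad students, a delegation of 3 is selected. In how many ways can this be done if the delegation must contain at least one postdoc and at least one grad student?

Unrestricted: C(7,3) = 35 ways to pick any 3 of the 7.
Subtract selections that omit an entire group: no postdocs → C(3,3) = 1; no grad students → C(4,3) = 4.
Both groups omitted at once is impossible, so 35 − 5 = 30.

30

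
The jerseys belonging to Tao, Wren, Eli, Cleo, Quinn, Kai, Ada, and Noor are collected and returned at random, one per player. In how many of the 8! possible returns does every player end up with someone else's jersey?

This is the derangement count D_8: permutations of 8 items with no fixed point.
By inclusion–exclusion this is Σ_{j=0}^{8} (−1)^j C(8,j)·(8−j)!.
Computing: 40320 − 40320 + 20160 − 6720 + 1680 − 336 + 56 − 8 + 1 = 14833.

14833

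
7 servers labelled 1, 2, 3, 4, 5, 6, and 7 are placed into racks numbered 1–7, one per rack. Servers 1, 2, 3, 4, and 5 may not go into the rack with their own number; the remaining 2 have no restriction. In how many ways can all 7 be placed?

2428

Let Aᵢ (for 1 ≤ i ≤ 5) be the placements that put server i in its forbidden rack. Any j of these fix j positions, leaving (7−j)! ways to fill the rest, and there are C(5,j) ways to pick which j.
By inclusion–exclusion, the number of valid placements is Σ_{j=0}^{5} (−1)^j C(5,j)·(7−j)!.
Computing: 5040 − 3600 + 1200 − 240 + 30 − 2 = 2428.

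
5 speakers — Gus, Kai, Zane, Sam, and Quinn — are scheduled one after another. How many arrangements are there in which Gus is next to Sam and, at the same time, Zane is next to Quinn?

Treat {Gus,Sam} as one block (2 orders) and {Zane,Quinn} as another (2 orders).
That leaves 3 units to arrange: 2 × 2 × 3! = 4 × 6 = 24.

24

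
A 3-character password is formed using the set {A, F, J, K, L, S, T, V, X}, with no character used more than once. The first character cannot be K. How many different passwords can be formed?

448

The first character has 9−1 = 8 choices (anything except K).
The remaining 2 characters are filled from the other 8 symbols without repetition: 8 × 7 = 56.
Total: 8 × 56 = 448.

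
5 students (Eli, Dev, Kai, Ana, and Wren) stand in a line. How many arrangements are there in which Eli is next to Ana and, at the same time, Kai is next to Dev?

Treat {Eli,Ana} as one block (2 orders) and {Kai,Dev} as another (2 orders).
That leaves 3 units to arrange: 2 × 2 × 3! = 4 × 6 = 24.

24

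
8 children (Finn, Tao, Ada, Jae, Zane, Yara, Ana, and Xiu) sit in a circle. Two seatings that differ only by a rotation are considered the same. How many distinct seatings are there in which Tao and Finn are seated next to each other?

Glue Tao and Finn into a block (2 internal orders). Seating 7 units around a circle gives (6)! arrangements.
So 2 × (6)! = 2 × 720 = 1440.

1440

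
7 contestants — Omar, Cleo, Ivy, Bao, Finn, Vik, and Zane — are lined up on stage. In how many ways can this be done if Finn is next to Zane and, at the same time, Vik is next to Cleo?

480

Treat {Finn,Zane} as one block (2 orders) and {Vik,Cleo} as another (2 orders).
That leaves 5 units to arrange: 2 × 2 × 5! = 4 × 120 = 480.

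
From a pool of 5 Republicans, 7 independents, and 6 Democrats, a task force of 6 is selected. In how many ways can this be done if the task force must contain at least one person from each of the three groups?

15470

Total 6-person selections from all 18: C(18,6) = 18564.
Selections missing a whole group: no Republicans → C(13,6) = 1716; no independents → C(11,6) = 462; no Democrats → C(12,6) = 924.
Add back selections omitting two groups (i.e. drawn from a single group): C(5,6) + C(7,6) + C(6,6) = 8.
By inclusion–exclusion: 18564 − 3102 + 8 = 15470.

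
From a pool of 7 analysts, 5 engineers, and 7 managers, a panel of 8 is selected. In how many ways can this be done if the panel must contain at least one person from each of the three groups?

71589

Unrestricted: C(19,8) = 75582 ways to pick any 8 of the 19.
Subtract selections that omit an entire group: no analysts → C(12,8) = 495; no engineers → C(14,8) = 3003; no managers → C(12,8) = 495.
Add back selections omitting two groups (i.e. drawn from a single group): C(7,8) + C(5,8) + C(7,8) = 0.
By inclusion–exclusion: 75582 − 3993 + 0 = 71589.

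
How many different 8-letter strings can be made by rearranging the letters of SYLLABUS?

10080

SYLLABUS has 8 letters with L appearing twice and S appearing twice.
Dividing 8! = 40320 by 2!·2! = 4 for the repeated letters gives 10080.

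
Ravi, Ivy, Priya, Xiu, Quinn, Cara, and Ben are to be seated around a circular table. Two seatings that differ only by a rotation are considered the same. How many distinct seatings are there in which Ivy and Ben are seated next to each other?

240

Treat {Ivy, Ben} as one unit (2 internal orders) and seat the resulting 6 units around the table: (5)! circular arrangements.
So 2 × (5)! = 2 × 120 = 240.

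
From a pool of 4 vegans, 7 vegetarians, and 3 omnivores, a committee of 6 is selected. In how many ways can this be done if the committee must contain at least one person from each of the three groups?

Total 6-person selections from all 14: C(14,6) = 3003.
Selections missing a whole group: no vegans → C(10,6) = 210; no vegetarians → C(7,6) = 7; no omnivores → C(11,6) = 462.
Add back selections omitting two groups (i.e. drawn from a single group): C(4,6) + C(7,6) + C(3,6) = 7.
By inclusion–exclusion: 3003 − 679 + 7 = 2331.

2331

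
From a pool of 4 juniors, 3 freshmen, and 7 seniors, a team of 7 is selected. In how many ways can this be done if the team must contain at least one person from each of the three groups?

2982

Total 7-person selections from all 14: C(14,7) = 3432.
Subtract selections that omit an entire group: no juniors → C(10,7) = 120; no freshmen → C(11,7) = 330; no seniors → C(7,7) = 1.
Add back selections omitting two groups (i.e. drawn from a single group): C(4,7) + C(3,7) + C(7,7) = 1.
By inclusion–exclusion: 3432 − 451 + 1 = 2982.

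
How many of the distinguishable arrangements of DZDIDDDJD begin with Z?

56

With the first slot taken by Z, it remains to arrange the other 8 letters (DDIDDDJD).
Those 8 letters have D appearing 6 times, giving (8)!/(6!) = 56.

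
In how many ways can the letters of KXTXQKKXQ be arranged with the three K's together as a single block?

Treat the 3 copies of K as a single block. The multiset to arrange is then {KKK, Q, Q, T, X, X, X}, 7 items in all.
That gives (7)!/(3!·2!) = 420 arrangements.

420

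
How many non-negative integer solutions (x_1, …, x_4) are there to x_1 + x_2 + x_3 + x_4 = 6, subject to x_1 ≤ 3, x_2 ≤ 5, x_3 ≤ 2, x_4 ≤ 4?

By stars and bars, unrestricted non-negative solutions to x_1+…+x_4 = 6 number C(6+3,3) = 84.
Subtract solutions that violate a single cap (substitute x_i' = x_i − (cap_i+1)): x_1 ≥ 4 gives C(5,3) = 10; x_2 ≥ 6 gives C(3,3) = 1; x_3 ≥ 3 gives C(6,3) = 20; x_4 ≥ 5 gives C(4,3) = 4. Together 35.
No two caps can be exceeded simultaneously, so the pair terms are all 0.
By inclusion–exclusion the count is 84 − 35 + 0 = 49.

49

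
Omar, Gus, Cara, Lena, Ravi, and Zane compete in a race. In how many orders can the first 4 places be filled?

This is an ordered selection of 4 from 6: P(6,4).
That gives 6 × 5 × 4 × 3 = 360.

360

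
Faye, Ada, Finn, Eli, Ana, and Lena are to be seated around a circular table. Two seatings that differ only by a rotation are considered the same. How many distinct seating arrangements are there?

120

Fix one person's seat to break rotational symmetry; the remaining 5 people can be arranged in (5)! = 120 ways.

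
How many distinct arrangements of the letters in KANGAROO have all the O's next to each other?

2520

Treat the 2 copies of O as a single block. The multiset to arrange is then {OO, A, A, G, K, N, R}, 7 items in all.
That gives (7)!/(2!) = 2520 arrangements.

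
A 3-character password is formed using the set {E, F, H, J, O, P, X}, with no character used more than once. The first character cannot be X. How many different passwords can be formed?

180

The first character has 7−1 = 6 choices (anything except X).
The remaining 2 characters are filled from the other 6 symbols without repetition: 6 × 5 = 30.
Total: 6 × 30 = 180.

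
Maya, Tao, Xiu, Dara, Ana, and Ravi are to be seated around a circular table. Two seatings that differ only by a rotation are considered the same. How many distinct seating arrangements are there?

Around a circle, 6 distinct people have 6!/6 = (5)! = 120 rotationally distinct seatings.

120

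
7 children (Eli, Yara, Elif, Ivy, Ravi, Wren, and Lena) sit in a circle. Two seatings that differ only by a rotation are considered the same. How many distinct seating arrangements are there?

720

Fix one person's seat to break rotational symmetry; the remaining 6 people can be arranged in (6)! = 720 ways.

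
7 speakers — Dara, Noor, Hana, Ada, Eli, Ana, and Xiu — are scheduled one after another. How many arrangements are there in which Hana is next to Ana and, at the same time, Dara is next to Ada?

Treat {Hana,Ana} as one block (2 orders) and {Dara,Ada} as another (2 orders).
That leaves 5 units to arrange: 2 × 2 × 5! = 4 × 120 = 480.

480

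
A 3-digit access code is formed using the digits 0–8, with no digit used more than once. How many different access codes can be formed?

Choose and order 3 of the 9 symbols: the first digit has 9 options, the next 8, then 7.
That product is 9 × 8 × 7 = 504.

504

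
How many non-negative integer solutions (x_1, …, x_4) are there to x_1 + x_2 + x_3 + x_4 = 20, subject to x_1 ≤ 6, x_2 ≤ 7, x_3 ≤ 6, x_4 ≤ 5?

35

Without the upper bounds there are C(23,3) = 1771 ways to split 20 among 4 variables.
Subtract solutions that violate a single cap (substitute x_i' = x_i − (cap_i+1)): x_1 ≥ 7 gives C(16,3) = 560; x_2 ≥ 8 gives C(15,3) = 455; x_3 ≥ 7 gives C(16,3) = 560; x_4 ≥ 6 gives C(17,3) = 680. Together 2255.
Add back pairs where two caps are both exceeded: 56 + 84 + 120 + 56 + 84 + 120 = 520.
Subtract triples: 0 + 0 + 1 + 0 = 1.
By inclusion–exclusion the count is 1771 − 2255 + 520 − 1 = 35.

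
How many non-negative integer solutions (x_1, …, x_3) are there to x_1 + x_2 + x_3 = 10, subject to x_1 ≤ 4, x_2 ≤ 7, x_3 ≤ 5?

24

Without the upper bounds there are C(12,2) = 66 ways to split 10 among 3 variables.
Subtract solutions that violate a single cap (substitute x_i' = x_i − (cap_i+1)): x_1 ≥ 5 gives C(7,2) = 21; x_2 ≥ 8 gives C(4,2) = 6; x_3 ≥ 6 gives C(6,2) = 15. Together 42.
No two caps can be exceeded simultaneously, so the pair terms are all 0.
By inclusion–exclusion the count is 66 − 42 + 0 = 24.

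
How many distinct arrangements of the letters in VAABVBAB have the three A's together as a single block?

60

Treat the 3 copies of A as a single block. The multiset to arrange is then {AAA, B, B, B, V, V}, 6 items in all.
That gives (6)!/(3!·2!) = 60 arrangements.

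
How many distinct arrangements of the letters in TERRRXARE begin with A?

Fix A in the first position and arrange the remaining 8 letters.
Those 8 letters have E appearing twice and R appearing 4 times, giving (8)!/(4!·2!) = 840.

840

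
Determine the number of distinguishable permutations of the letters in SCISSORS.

1680

Letter multiplicities in SCISSORS: C×1, I×1, O×1, R×1, S×4.
So there are 8! / (4!) = 1680 distinguishable arrangements.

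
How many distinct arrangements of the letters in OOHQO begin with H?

4

Fix H in the first position and arrange the remaining 4 letters.
Those 4 letters have O appearing 3 times, giving (4)!/(3!) = 4.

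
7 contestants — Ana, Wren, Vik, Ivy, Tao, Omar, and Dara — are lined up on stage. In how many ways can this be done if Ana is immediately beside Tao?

Glue Ana and Tao into one block (2 internal orders), leaving 6 units to arrange in a row.
That gives 2 × 6! = 2 × 720 = 1440.

1440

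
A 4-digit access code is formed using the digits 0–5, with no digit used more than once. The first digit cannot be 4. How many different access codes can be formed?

The first digit has 6−1 = 5 choices (anything except 4).
The remaining 3 digits are filled from the other 5 symbols without repetition: 5 × 4 × 3 = 60.
Total: 5 × 60 = 300.

300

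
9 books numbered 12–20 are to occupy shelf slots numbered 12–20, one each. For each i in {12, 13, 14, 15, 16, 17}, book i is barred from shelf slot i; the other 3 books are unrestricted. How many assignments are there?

Let Aᵢ (for 12 ≤ i ≤ 17) be the placements that put book i in its forbidden shelf slot. Any j of these fix j positions, leaving (9−j)! ways to fill the rest, and there are C(6,j) ways to pick which j.
By inclusion–exclusion, the number of valid placements is Σ_{j=0}^{6} (−1)^j C(6,j)·(9−j)!.
Computing: 362880 − 241920 + 75600 − 14400 + 1800 − 144 + 6 = 183822.

183822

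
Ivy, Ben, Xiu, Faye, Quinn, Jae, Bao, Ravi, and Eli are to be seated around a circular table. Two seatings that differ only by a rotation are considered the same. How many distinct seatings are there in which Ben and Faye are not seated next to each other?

All circular seatings of 9 people number (8)! = 40320.
Those with Ben next to Faye: fuse the pair into one unit and seat 8 units around a circle — 2·(7)! = 10080.
Subtracting, 40320 − 10080 = 30240.

30240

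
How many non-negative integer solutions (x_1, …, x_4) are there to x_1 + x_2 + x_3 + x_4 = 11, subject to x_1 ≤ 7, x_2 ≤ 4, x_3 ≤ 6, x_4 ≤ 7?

By stars and bars, unrestricted non-negative solutions to x_1+…+x_4 = 11 number C(11+3,3) = 364.
Subtract solutions that violate a single cap (substitute x_i' = x_i − (cap_i+1)): x_1 ≥ 8 gives C(6,3) = 20; x_2 ≥ 5 gives C(9,3) = 84; x_3 ≥ 7 gives C(7,3) = 35; x_4 ≥ 8 gives C(6,3) = 20. Together 159.
No two caps can be exceeded simultaneously, so the pair terms are all 0.
By inclusion–exclusion the count is 364 − 159 + 0 = 205.

205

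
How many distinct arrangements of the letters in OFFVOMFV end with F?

With the last slot taken by F, it remains to arrange the other 7 letters (OFVOMFV).
Those 7 letters have F appearing twice, O appearing twice, and V appearing twice, giving (7)!/(2!·2!·2!) = 630.

630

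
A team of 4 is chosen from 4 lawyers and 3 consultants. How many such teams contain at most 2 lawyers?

22

Split by how many lawyers are chosen (0 through 2).
Sum: C(4,0)·C(3,4) + C(4,1)·C(3,3) + C(4,2)·C(3,2) = 0 + 4 + 18 = 22.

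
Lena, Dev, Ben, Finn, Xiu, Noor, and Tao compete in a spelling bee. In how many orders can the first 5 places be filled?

This is an ordered selection of 5 from 7: P(7,5).
That gives 7 × 6 × 5 × 4 × 3 = 2520.

2520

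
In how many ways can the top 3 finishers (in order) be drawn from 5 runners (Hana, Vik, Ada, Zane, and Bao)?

There are 5 choices for 1st place, 4 for 2nd, and 3 for 3rd.
That gives 5 × 4 × 3 = 60.

60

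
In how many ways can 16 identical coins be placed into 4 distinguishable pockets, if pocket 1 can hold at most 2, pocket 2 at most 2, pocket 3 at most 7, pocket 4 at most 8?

18

Without the upper bounds there are C(19,3) = 969 ways to split 16 among 4 pockets.
Subtract solutions that violate a single cap (substitute x_i' = x_i − (cap_i+1)): x_1 ≥ 3 gives C(16,3) = 560; x_2 ≥ 3 gives C(16,3) = 560; x_3 ≥ 8 gives C(11,3) = 165; x_4 ≥ 9 gives C(10,3) = 120. Together 1405.
Add back pairs where two caps are both exceeded: 286 + 56 + 35 + 56 + 35 + 0 = 468.
Subtract triples: 10 + 4 + 0 + 0 = 14.
By inclusion–exclusion the count is 969 − 1405 + 468 − 14 = 18.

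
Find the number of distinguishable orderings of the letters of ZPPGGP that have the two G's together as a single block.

20

Treat the 2 copies of G as a single block. The multiset to arrange is then {GG, P, P, P, Z}, 5 items in all.
That gives (5)!/(3!) = 20 arrangements.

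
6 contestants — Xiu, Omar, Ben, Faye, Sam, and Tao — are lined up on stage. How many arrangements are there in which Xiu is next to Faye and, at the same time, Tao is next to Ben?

96

Treat {Xiu,Faye} as one block (2 orders) and {Tao,Ben} as another (2 orders).
That leaves 4 units to arrange: 2 × 2 × 4! = 4 × 24 = 96.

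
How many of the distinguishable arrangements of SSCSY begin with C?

Fix C in the first position and arrange the remaining 4 letters.
Those 4 letters have S appearing 3 times, giving (4)!/(3!) = 4.

4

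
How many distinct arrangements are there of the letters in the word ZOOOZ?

Letter multiplicities in ZOOOZ: O×3, Z×2.
The number of distinct arrangements is 5!/(3!·2!) = 120/12 = 10.

10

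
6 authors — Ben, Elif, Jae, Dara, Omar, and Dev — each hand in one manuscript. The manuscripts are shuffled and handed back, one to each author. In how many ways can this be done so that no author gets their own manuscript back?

Let Aᵢ be the assignments in which author i gets their own manuscript. We want the size of the complement of A₁∪…∪A_6.
By inclusion–exclusion this is Σ_{j=0}^{6} (−1)^j C(6,j)·(6−j)!.
Computing: 720 − 720 + 360 − 120 + 30 − 6 + 1 = 265.

265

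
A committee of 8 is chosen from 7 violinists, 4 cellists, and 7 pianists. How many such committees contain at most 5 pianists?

Split by how many pianists are chosen (0 through 5).
Sum: C(7,0)·C(11,8) + C(7,1)·C(11,7) + C(7,2)·C(11,6) + C(7,3)·C(11,5) + C(7,4)·C(11,4) + C(7,5)·C(11,3) = 165 + 2310 + 9702 + 16170 + 11550 + 3465 = 43362.

43362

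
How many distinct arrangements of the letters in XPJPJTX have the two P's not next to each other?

450

There are 7!/(2!·2!·2!) = 630 arrangements of XPJPJTX in total.
If the two P's are adjacent, glue them into one block, leaving 6 items to arrange: (6)!/(2!·2!) = 180 ways.
Hence 630 − 180 = 450.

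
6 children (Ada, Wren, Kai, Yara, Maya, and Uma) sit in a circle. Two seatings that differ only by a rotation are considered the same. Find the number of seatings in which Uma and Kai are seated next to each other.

48

Glue Uma and Kai into a block (2 internal orders). Seating 5 units around a circle gives (4)! arrangements.
So 2 × (4)! = 2 × 24 = 48.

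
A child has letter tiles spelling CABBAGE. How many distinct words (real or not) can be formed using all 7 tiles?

Letter multiplicities in CABBAGE: A×2, B×2, C×1, E×1, G×1.
The number of distinct arrangements is 7!/(2!·2!) = 5040/4 = 1260.

1260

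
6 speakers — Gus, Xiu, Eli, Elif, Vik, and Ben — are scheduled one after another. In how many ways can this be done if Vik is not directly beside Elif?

480

There are 6! = 720 arrangements in all. If Vik and Elif are adjacent, merging them into one block gives 2·(5)! = 240 arrangements.
Complementary counting: 720 − 240 = 480.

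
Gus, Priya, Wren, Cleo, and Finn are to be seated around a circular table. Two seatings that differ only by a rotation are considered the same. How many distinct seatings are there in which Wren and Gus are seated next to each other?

12

Treat {Wren, Gus} as one unit (2 internal orders) and seat the resulting 4 units around the table: (3)! circular arrangements.
So 2 × (3)! = 2 × 6 = 12.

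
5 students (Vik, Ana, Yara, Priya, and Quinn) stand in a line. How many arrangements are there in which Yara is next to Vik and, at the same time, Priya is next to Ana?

24

Treat {Yara,Vik} as one block (2 orders) and {Priya,Ana} as another (2 orders).
That leaves 3 units to arrange: 2 × 2 × 3! = 4 × 6 = 24.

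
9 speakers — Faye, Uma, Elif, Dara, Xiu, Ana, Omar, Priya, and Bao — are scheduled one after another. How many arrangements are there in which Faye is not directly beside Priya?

Of the 9! = 362880 arrangements, those with Faye and Priya adjacent number 2 × 8! = 80640 (treat the pair as a block with 2 internal orders).
Complementary counting: 362880 − 80640 = 282240.

282240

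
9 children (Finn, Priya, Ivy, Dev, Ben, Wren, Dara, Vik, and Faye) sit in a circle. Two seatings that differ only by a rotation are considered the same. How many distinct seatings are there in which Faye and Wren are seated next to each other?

Glue Faye and Wren into a block (2 internal orders). Seating 8 units around a circle gives (7)! arrangements.
So 2 × (7)! = 2 × 5040 = 10080.

10080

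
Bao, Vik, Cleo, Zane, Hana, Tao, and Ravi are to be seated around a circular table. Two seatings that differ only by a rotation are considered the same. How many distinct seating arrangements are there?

Seat Bao anywhere (absorbing the rotational symmetry), then permute the other 6: (6)! = 720.

720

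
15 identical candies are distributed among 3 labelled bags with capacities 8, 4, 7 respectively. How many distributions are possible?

Without the upper bounds there are C(17,2) = 136 ways to split 15 among 3 bags.
Subtract solutions that violate a single cap (substitute x_i' = x_i − (cap_i+1)): x_1 ≥ 9 gives C(8,2) = 28; x_2 ≥ 5 gives C(12,2) = 66; x_3 ≥ 8 gives C(9,2) = 36. Together 130.
Add back pairs where two caps are both exceeded: 3 + 0 + 6 = 9.
By inclusion–exclusion the count is 136 − 130 + 9 = 15.

15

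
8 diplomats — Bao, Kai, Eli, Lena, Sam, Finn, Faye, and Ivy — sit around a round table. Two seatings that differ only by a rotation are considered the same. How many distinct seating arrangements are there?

5040

Fix one person's seat to break rotational symmetry; the remaining 7 people can be arranged in (7)! = 5040 ways.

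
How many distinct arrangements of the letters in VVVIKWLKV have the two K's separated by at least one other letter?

Total arrangements of VVVIKWLKV: 9!/(4!·2!) = 7560.
Arrangements with the K's together: treat KK as one letter, giving (8)!/(4!) = 1680.
Hence 7560 − 1680 = 5880.

5880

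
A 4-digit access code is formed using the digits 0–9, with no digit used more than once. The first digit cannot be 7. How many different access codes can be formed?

The first digit has 10−1 = 9 choices (anything except 7).
The remaining 3 digits are filled from the other 9 symbols without repetition: 9 × 8 × 7 = 504.
Total: 9 × 504 = 4536.

4536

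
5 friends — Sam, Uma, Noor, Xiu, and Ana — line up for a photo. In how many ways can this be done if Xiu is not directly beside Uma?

There are 5! = 120 arrangements in all. If Xiu and Uma are adjacent, merging them into one block gives 2·(4)! = 48 arrangements.
So 120 − 48 = 72 arrangements keep them apart.

72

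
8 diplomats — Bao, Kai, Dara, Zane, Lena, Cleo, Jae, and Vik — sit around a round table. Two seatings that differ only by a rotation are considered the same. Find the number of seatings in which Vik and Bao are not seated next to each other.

Without the restriction there are (7)! = 5040 seatings.
Those with Vik next to Bao: fuse the pair into one unit and seat 7 units around a circle — 2·(6)! = 1440.
Subtracting, 5040 − 1440 = 3600.

3600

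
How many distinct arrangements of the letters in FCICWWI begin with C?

180

With the first slot taken by C, it remains to arrange the other 6 letters (FICWWI).
Those 6 letters have I appearing twice and W appearing twice, giving (6)!/(2!·2!) = 180.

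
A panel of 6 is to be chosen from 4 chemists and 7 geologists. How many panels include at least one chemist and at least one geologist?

455

Total 6-person selections from all 11: C(11,6) = 462.
Subtract selections that omit an entire group: no chemists → C(7,6) = 7; no geologists → C(4,6) = 0.
Both groups omitted at once is impossible, so 462 − 7 = 455.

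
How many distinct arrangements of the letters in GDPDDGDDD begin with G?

Fix G in the first position and arrange the remaining 8 letters.
Those 8 letters have D appearing 6 times, giving (8)!/(6!) = 56.

56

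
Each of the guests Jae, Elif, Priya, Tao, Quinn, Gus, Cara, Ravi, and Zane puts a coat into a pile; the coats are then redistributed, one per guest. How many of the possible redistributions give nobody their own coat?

133496

Count assignments avoiding every fixed point. For any j of the 9 guests fixed to their own coat, the other 9−j can be arranged in (9−j)! ways.
By inclusion–exclusion this is Σ_{j=0}^{9} (−1)^j C(9,j)·(9−j)!.
Computing: 362880 − 362880 + 181440 − 60480 + 15120 − 3024 + 504 − 72 + 9 − 1 = 133496.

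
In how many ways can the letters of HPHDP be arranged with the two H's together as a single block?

12

Treat the 2 copies of H as a single block. The multiset to arrange is then {HH, D, P, P}, 4 items in all.
That gives (4)!/(2!) = 12 arrangements.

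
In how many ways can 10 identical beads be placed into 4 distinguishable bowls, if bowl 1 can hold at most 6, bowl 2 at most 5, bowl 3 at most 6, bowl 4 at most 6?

191

Ignoring the caps, the number of non-negative solutions to x_1+…+x_4 = 10 is C(13,3) = 286.
Subtract solutions that violate a single cap (substitute x_i' = x_i − (cap_i+1)): x_1 ≥ 7 gives C(6,3) = 20; x_2 ≥ 6 gives C(7,3) = 35; x_3 ≥ 7 gives C(6,3) = 20; x_4 ≥ 7 gives C(6,3) = 20. Together 95.
No two caps can be exceeded simultaneously, so the pair terms are all 0.
By inclusion–exclusion the count is 286 − 95 + 0 = 191.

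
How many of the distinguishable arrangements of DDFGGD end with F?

Fix F in the last position and arrange the remaining 5 letters.
Those 5 letters have D appearing 3 times and G appearing twice, giving (5)!/(3!·2!) = 10.

10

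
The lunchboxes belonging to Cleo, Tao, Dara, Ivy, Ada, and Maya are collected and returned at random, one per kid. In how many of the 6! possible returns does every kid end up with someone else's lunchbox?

265

This is the derangement count D_6: permutations of 6 items with no fixed point.
By inclusion–exclusion this is Σ_{j=0}^{6} (−1)^j C(6,j)·(6−j)!.
Computing: 720 − 720 + 360 − 120 + 30 − 6 + 1 = 265.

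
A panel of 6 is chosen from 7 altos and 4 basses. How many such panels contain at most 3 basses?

Split by how many basses are chosen (0 through 3).
Sum: C(4,0)·C(7,6) + C(4,1)·C(7,5) + C(4,2)·C(7,4) + C(4,3)·C(7,3) = 7 + 84 + 210 + 140 = 441.

441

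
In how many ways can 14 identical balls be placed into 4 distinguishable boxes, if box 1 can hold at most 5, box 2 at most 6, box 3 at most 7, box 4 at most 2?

Ignoring the caps, the number of non-negative solutions to x_1+…+x_4 = 14 is C(17,3) = 680.
Subtract solutions that violate a single cap (substitute x_i' = x_i − (cap_i+1)): x_1 ≥ 6 gives C(11,3) = 165; x_2 ≥ 7 gives C(10,3) = 120; x_3 ≥ 8 gives C(9,3) = 84; x_4 ≥ 3 gives C(14,3) = 364. Together 733.
Add back pairs where two caps are both exceeded: 4 + 1 + 56 + 0 + 35 + 20 = 116.
By inclusion–exclusion the count is 680 − 733 + 116 = 63.

63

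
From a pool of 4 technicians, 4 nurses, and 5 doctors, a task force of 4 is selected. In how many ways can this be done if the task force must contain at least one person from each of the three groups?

Unrestricted: C(13,4) = 715 ways to pick any 4 of the 13.
Subtract selections that omit an entire group: no technicians → C(9,4) = 126; no nurses → C(9,4) = 126; no doctors → C(8,4) = 70.
Add back selections omitting two groups (i.e. drawn from a single group): C(4,4) + C(4,4) + C(5,4) = 7.
By inclusion–exclusion: 715 − 322 + 7 = 400.

400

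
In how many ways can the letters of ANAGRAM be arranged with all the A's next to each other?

120

Treat the 3 copies of A as a single block. The multiset to arrange is then {AAA, G, M, N, R}, 5 items in all.
All 5 items are distinct, so there are (5)! = 120 arrangements.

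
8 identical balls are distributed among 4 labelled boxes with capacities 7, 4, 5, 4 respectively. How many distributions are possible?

By stars and bars, unrestricted non-negative solutions to x_1+…+x_4 = 8 number C(8+3,3) = 165.
Subtract solutions that violate a single cap (substitute x_i' = x_i − (cap_i+1)): x_1 ≥ 8 gives C(3,3) = 1; x_2 ≥ 5 gives C(6,3) = 20; x_3 ≥ 6 gives C(5,3) = 10; x_4 ≥ 5 gives C(6,3) = 20. Together 51.
No two caps can be exceeded simultaneously, so the pair terms are all 0.
By inclusion–exclusion the count is 165 − 51 + 0 = 114.

114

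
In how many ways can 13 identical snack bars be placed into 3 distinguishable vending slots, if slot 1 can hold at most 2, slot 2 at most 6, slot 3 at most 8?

9

Without the upper bounds there are C(15,2) = 105 ways to split 13 among 3 vending slots.
Subtract solutions that violate a single cap (substitute x_i' = x_i − (cap_i+1)): x_1 ≥ 3 gives C(12,2) = 66; x_2 ≥ 7 gives C(8,2) = 28; x_3 ≥ 9 gives C(6,2) = 15. Together 109.
Add back pairs where two caps are both exceeded: 10 + 3 + 0 = 13.
By inclusion–exclusion the count is 105 − 109 + 13 = 9.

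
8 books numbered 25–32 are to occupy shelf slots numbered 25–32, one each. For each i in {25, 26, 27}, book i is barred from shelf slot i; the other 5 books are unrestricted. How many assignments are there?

27240

Let Aᵢ (for i ∈ {25, 26, 27}) be the placements that put book i in its forbidden shelf slot. Any j of these fix j positions, leaving (8−j)! ways to fill the rest, and there are C(3,j) ways to pick which j.
By inclusion–exclusion, the number of valid placements is Σ_{j=0}^{3} (−1)^j C(3,j)·(8−j)!.
Computing: 40320 − 15120 + 2160 − 120 = 27240.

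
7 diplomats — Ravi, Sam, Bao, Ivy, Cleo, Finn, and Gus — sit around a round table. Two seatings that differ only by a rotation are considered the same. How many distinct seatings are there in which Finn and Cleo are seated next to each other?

Treat {Finn, Cleo} as one unit (2 internal orders) and seat the resulting 6 units around the table: (5)! circular arrangements.
So 2 × (5)! = 2 × 120 = 240.

240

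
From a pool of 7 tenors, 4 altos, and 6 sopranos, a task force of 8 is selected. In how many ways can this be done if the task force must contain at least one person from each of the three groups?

22813

With no constraint there are C(17,8) = 24310 possible selections.
Subtract selections that omit an entire group: no tenors → C(10,8) = 45; no altos → C(13,8) = 1287; no sopranos → C(11,8) = 165.
Add back selections omitting two groups (i.e. drawn from a single group): C(7,8) + C(4,8) + C(6,8) = 0.
By inclusion–exclusion: 24310 − 1497 + 0 = 22813.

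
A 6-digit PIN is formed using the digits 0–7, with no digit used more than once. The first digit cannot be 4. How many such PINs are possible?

The first digit has 8−1 = 7 choices (anything except 4).
The remaining 5 digits are filled from the other 7 symbols without repetition: 7 × 6 × 5 × 4 × 3 = 2520.
Total: 7 × 2520 = 17640.

17640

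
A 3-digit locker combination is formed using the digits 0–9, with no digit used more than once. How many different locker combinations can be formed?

720

With no repetition, fill the 3 digits in order: 10 choices, then 9, down to 8.
10 × 9 × 8 = 720.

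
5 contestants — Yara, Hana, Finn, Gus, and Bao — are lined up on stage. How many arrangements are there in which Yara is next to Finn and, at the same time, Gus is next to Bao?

24

Treat {Yara,Finn} as one block (2 orders) and {Gus,Bao} as another (2 orders).
That leaves 3 units to arrange: 2 × 2 × 3! = 4 × 6 = 24.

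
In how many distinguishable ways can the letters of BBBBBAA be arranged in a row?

21

Letter multiplicities in BBBBBAA: A×2, B×5.
Dividing 7! = 5040 by 5!·2! = 240 for the repeated letters gives 21.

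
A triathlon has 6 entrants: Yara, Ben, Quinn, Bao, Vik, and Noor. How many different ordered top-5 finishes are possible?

This is an ordered selection of 5 from 6: P(6,5).
That gives 6 × 5 × 4 × 3 × 2 = 720.

720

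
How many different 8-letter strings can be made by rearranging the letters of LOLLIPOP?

1680

LOLLIPOP has 8 letters with L appearing 3 times, O appearing twice, and P appearing twice.
So there are 8! / (3!·2!·2!) = 1680 distinguishable arrangements.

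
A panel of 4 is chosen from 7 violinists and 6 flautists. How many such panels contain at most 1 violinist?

155

Split by how many violinists are chosen (0 through 1).
Sum: C(7,0)·C(6,4) + C(7,1)·C(6,3) = 15 + 140 = 155.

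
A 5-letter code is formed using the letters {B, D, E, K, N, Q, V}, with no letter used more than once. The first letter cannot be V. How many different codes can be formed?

The first letter has 7−1 = 6 choices (anything except V).
The remaining 4 letters are filled from the other 6 symbols without repetition: 6 × 5 × 4 × 3 = 360.
Total: 6 × 360 = 2160.

2160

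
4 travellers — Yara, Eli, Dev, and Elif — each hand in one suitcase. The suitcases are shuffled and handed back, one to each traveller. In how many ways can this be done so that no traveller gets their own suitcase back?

9

This is the derangement count D_4: permutations of 4 items with no fixed point.
By inclusion–exclusion this is Σ_{j=0}^{4} (−1)^j C(4,j)·(4−j)!.
Computing: 24 − 24 + 12 − 4 + 1 = 9.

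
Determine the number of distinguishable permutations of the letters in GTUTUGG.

210

The 7 letters of GTUTUGG have repeats: G appearing 3 times, T appearing twice, and U appearing twice.
The number of distinct arrangements is 7!/(3!·2!·2!) = 5040/24 = 210.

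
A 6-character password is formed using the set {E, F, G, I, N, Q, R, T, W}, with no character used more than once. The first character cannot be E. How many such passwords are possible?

53760

The first character has 9−1 = 8 choices (anything except E).
The remaining 5 characters are filled from the other 8 symbols without repetition: 8 × 7 × 6 × 5 × 4 = 6720.
Total: 8 × 6720 = 53760.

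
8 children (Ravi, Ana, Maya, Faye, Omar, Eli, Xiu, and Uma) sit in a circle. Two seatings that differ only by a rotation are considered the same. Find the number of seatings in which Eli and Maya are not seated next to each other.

3600

Without the restriction there are (7)! = 5040 seatings.
Seatings with Eli beside Maya: treat them as a block with 2 internal orders, giving 2 × (6)! = 1440.
Subtracting, 5040 − 1440 = 3600.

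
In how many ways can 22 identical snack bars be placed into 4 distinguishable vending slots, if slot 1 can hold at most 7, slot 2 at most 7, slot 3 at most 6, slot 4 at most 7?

Without the upper bounds there are C(25,3) = 2300 ways to split 22 among 4 vending slots.
Subtract solutions that violate a single cap (substitute x_i' = x_i − (cap_i+1)): x_1 ≥ 8 gives C(17,3) = 680; x_2 ≥ 8 gives C(17,3) = 680; x_3 ≥ 7 gives C(18,3) = 816; x_4 ≥ 8 gives C(17,3) = 680. Together 2856.
Add back pairs where two caps are both exceeded: 84 + 120 + 84 + 120 + 84 + 120 = 612.
By inclusion–exclusion the count is 2300 − 2856 + 612 = 56.

56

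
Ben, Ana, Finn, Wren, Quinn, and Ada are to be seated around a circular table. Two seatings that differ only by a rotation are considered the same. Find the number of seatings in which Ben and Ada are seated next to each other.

Glue Ben and Ada into a block (2 internal orders). Seating 5 units around a circle gives (4)! arrangements.
So 2 × (4)! = 2 × 24 = 48.

48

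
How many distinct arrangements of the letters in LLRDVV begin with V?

With the first slot taken by V, it remains to arrange the other 5 letters (LLRDV).
Those 5 letters have L appearing twice, giving (5)!/(2!) = 60.

60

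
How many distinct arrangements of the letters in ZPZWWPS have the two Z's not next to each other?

Total arrangements of ZPZWWPS: 7!/(2!·2!·2!) = 630.
Arrangements with the Z's together: treat ZZ as one letter, giving (6)!/(2!·2!) = 180.
Hence 630 − 180 = 450.

450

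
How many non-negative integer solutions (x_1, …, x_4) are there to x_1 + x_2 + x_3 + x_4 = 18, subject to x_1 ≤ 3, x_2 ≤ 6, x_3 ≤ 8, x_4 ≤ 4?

20

By stars and bars, unrestricted non-negative solutions to x_1+…+x_4 = 18 number C(18+3,3) = 1330.
Subtract solutions that violate a single cap (substitute x_i' = x_i − (cap_i+1)): x_1 ≥ 4 gives C(17,3) = 680; x_2 ≥ 7 gives C(14,3) = 364; x_3 ≥ 9 gives C(12,3) = 220; x_4 ≥ 5 gives C(16,3) = 560. Together 1824.
Add back pairs where two caps are both exceeded: 120 + 56 + 220 + 10 + 84 + 35 = 525.
Subtract triples: 0 + 10 + 1 + 0 = 11.
By inclusion–exclusion the count is 1330 − 1824 + 525 − 11 = 20.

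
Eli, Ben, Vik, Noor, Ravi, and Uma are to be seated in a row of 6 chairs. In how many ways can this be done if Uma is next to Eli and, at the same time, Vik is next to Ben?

96

Treat {Uma,Eli} as one block (2 orders) and {Vik,Ben} as another (2 orders).
That leaves 4 units to arrange: 2 × 2 × 4! = 4 × 24 = 96.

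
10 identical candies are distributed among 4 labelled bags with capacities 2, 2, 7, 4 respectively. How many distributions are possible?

35

By stars and bars, unrestricted non-negative solutions to x_1+…+x_4 = 10 number C(10+3,3) = 286.
Subtract solutions that violate a single cap (substitute x_i' = x_i − (cap_i+1)): x_1 ≥ 3 gives C(10,3) = 120; x_2 ≥ 3 gives C(10,3) = 120; x_3 ≥ 8 gives C(5,3) = 10; x_4 ≥ 5 gives C(8,3) = 56. Together 306.
Add back pairs where two caps are both exceeded: 35 + 0 + 10 + 0 + 10 + 0 = 55.
By inclusion–exclusion the count is 286 − 306 + 55 = 35.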